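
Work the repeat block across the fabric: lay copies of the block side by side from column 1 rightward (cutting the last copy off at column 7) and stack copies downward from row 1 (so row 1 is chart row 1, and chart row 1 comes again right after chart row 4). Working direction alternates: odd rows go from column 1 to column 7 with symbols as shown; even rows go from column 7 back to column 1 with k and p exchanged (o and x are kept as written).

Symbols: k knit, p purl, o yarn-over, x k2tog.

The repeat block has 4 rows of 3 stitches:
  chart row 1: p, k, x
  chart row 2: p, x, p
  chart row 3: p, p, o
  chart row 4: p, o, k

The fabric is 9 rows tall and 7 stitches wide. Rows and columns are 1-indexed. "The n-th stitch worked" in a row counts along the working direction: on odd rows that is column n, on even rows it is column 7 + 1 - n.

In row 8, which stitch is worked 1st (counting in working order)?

Result:
k

Derivation:
Row 8 uses chart row ((8-1) mod 4)+1 = 4. Row 8 is even, so WS.
Chart row 4 tiled across columns 1-7: p o k p o k p
Wrong side: read the tiled row from column 7 down to 1 and exchange k with p (leave o, x).
Row 8 as worked: k p o k p o k
Stitch 1 in working order -> k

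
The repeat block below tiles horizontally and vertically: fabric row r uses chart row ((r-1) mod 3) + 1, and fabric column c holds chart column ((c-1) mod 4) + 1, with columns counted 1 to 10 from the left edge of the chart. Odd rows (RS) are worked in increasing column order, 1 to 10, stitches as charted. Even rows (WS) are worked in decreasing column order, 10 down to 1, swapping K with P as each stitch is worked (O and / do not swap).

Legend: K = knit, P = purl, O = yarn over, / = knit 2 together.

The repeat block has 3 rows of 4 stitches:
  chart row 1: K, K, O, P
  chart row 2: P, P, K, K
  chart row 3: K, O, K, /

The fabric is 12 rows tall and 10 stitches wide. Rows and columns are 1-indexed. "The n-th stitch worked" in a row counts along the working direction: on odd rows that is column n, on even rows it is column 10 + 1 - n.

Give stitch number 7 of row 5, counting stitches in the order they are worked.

For row 5: chart row = ((5-1) mod 3) + 1 = 2; this is a RS (odd) row.
Chart row 2 tiled across columns 1-10: P P K K P P K K P P
RS: work column 1 to column 10, symbols as charted — the tiled row is the row as worked.
The 7th stitch worked is K.

Result:
K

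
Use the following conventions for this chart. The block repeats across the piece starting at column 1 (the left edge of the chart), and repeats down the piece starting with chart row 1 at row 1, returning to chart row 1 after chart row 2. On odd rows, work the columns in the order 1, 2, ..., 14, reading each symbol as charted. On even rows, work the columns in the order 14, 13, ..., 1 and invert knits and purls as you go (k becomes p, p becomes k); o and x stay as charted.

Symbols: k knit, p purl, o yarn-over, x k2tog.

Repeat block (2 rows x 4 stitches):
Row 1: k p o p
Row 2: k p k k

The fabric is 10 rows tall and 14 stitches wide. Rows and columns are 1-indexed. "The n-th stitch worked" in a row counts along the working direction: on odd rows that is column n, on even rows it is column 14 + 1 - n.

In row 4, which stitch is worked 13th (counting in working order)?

== STITCH ==
k

Derivation:
For row 4: chart row = ((4-1) mod 2) + 1 = 2; this is a WS (even) row.
Chart row 2 tiled across columns 1-14: k p k k k p k k k p k k k p
WS row: flip the tiled sequence (start at column 14) and apply k<->p; o and x stay.
Row 4 as worked: k p p p k p p p k p p p k p
Counting 13 along the worked row gives k.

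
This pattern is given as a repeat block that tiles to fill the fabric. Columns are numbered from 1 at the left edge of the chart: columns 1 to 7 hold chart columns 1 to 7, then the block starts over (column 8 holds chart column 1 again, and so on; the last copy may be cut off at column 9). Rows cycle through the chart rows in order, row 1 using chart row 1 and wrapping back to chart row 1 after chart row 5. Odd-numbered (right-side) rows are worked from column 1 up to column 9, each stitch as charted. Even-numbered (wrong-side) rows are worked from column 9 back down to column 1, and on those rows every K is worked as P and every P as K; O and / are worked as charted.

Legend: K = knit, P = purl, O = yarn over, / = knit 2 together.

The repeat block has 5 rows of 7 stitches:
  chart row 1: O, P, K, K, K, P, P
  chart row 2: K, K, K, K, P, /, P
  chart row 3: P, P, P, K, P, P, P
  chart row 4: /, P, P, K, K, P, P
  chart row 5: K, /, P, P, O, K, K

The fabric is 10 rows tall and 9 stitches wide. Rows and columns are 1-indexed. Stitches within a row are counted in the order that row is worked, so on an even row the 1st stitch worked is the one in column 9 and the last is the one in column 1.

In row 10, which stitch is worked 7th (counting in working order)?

For row 10: chart row = ((10-1) mod 5) + 1 = 5; this is a WS (even) row.
Chart row 5 tiled across columns 1-9: K / P P O K K K /
Wrong side: read the tiled row from column 9 down to 1 and exchange K with P (leave O, /).
Row 10 as worked: / P P P O K K / P
Stitch 7 in working order -> K

== STITCH ==
K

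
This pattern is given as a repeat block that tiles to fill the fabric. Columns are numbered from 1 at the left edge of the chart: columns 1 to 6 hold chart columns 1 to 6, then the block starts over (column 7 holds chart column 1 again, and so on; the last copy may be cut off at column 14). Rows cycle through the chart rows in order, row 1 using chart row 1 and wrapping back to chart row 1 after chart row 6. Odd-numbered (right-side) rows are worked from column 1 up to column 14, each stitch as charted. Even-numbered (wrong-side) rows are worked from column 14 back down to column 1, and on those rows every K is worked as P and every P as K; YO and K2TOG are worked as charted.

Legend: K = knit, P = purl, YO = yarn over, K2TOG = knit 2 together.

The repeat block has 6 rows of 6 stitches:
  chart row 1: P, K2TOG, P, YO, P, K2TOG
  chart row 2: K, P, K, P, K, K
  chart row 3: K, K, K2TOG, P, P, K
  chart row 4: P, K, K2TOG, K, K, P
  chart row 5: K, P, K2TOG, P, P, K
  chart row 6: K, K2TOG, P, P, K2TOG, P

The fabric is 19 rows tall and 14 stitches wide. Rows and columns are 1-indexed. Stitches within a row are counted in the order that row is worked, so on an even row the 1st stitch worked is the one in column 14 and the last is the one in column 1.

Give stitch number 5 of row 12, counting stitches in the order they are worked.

Row 12 uses chart row ((12-1) mod 6)+1 = 6. Row 12 is even, so WS.
Chart row 6 tiled across columns 1-14: K K2TOG P P K2TOG P K K2TOG P P K2TOG P K K2TOG
WS: work from column 14 back to column 1 (reverse the tiled row), swapping K<->P (YO and K2TOG unchanged).
Row 12 as worked: K2TOG P K K2TOG K K K2TOG P K K2TOG K K K2TOG P
The 5th stitch worked is K.

Result:
K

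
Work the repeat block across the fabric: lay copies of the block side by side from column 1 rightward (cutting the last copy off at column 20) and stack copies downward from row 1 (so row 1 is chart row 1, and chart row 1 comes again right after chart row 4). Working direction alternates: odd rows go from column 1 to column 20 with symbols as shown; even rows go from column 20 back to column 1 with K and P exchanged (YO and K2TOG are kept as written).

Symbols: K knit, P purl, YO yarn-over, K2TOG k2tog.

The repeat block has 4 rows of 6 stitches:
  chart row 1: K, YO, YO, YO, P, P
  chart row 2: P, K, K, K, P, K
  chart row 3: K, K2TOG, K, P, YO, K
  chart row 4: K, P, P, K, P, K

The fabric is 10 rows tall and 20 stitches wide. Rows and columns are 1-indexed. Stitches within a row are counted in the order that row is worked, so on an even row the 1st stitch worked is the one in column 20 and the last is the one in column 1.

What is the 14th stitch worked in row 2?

== STITCH ==
K

Derivation:
Row 2 uses chart row ((2-1) mod 4)+1 = 2. Row 2 is even, so WS.
Chart row 2 tiled across columns 1-20: P K K K P K P K K K P K P K K K P K P K
Wrong side: read the tiled row from column 20 down to 1 and exchange K with P (leave YO, K2TOG).
Row 2 as worked: P K P K P P P K P K P P P K P K P P P K
Counting 14 along the worked row gives K.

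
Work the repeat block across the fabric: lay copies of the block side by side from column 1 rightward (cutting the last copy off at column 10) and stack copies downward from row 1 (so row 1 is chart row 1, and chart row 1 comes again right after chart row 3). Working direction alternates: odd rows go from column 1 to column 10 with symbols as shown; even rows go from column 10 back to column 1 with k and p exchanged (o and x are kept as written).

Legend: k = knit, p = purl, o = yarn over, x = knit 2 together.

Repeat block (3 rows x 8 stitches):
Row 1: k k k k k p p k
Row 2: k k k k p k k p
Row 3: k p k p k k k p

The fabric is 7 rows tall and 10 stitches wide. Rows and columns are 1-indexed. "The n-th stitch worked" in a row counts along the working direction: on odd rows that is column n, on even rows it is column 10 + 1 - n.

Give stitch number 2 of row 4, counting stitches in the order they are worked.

== STITCH ==
p

Derivation:
For row 4: chart row = ((4-1) mod 3) + 1 = 1; this is a WS (even) row.
Chart row 1 tiled across columns 1-10: k k k k k p p k k k
Wrong side: read the tiled row from column 10 down to 1 and exchange k with p (leave o, x).
Row 4 as worked: p p p k k p p p p p
Stitch 2 in working order -> p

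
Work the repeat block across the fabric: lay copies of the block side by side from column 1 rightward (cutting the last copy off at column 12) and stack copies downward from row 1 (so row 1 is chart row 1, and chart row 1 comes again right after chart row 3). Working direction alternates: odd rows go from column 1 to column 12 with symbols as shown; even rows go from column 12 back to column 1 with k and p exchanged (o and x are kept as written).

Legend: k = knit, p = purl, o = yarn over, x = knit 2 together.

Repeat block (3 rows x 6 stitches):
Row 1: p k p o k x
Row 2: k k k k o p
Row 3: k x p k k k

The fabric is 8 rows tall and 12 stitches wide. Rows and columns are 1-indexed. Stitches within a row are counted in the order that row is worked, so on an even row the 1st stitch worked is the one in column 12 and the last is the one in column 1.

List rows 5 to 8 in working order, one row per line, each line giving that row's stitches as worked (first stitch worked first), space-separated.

Row 5: chart row 2, RS - tile across columns 1-12 and work as-is.
Row 6: chart row 3, WS - tiled (columns 1-12): k x p k k k k x p k k k; work from column 12 back to 1 with k<->p swapped.
Row 7: chart row 1, RS - tile across columns 1-12 and work as-is.
Row 8: chart row 2, WS - tiled (columns 1-12): k k k k o p k k k k o p; work from column 12 back to 1 with k<->p swapped.

Rows as worked:
k k k k o p k k k k o p
p p p k x p p p p k x p
p k p o k x p k p o k x
k o p p p p k o p p p p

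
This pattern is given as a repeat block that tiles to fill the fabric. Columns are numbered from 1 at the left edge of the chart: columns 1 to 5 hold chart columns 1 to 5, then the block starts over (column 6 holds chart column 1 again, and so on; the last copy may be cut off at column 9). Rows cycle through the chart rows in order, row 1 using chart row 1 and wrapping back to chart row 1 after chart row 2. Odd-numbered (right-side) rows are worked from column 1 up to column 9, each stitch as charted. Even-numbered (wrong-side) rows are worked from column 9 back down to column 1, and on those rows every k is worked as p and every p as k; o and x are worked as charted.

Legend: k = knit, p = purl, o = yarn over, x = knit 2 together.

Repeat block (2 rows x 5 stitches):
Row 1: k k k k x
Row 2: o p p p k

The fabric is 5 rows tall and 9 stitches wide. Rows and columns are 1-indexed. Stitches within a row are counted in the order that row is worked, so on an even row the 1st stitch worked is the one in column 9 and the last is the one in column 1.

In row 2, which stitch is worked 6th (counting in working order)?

== STITCH ==
k

Derivation:
Row 2: (2-1) mod 2 = 1, so use chart row 2. Even row -> WS.
Chart row 2 tiled across columns 1-9: o p p p k o p p p
WS: work from column 9 back to column 1 (reverse the tiled row), swapping k<->p (o and x unchanged).
Row 2 as worked: k k k o p k k k o
The 6th stitch worked is k.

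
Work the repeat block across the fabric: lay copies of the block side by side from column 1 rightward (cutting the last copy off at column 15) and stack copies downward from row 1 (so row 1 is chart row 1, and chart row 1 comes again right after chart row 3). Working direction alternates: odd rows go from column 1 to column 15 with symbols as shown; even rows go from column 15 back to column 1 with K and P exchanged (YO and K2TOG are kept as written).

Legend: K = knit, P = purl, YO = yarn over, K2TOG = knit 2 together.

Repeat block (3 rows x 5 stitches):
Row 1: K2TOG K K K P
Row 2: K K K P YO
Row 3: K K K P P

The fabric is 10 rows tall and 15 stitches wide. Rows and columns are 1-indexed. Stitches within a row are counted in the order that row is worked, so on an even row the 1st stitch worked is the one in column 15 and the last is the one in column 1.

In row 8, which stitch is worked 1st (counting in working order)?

== STITCH ==
YO

Derivation:
Row 8 uses chart row ((8-1) mod 3)+1 = 2. Row 8 is even, so WS.
Chart row 2 tiled across columns 1-15: K K K P YO K K K P YO K K K P YO
WS row: flip the tiled sequence (start at column 15) and apply K<->P; YO and K2TOG stay.
Row 8 as worked: YO K P P P YO K P P P YO K P P P
The 1st stitch worked is YO.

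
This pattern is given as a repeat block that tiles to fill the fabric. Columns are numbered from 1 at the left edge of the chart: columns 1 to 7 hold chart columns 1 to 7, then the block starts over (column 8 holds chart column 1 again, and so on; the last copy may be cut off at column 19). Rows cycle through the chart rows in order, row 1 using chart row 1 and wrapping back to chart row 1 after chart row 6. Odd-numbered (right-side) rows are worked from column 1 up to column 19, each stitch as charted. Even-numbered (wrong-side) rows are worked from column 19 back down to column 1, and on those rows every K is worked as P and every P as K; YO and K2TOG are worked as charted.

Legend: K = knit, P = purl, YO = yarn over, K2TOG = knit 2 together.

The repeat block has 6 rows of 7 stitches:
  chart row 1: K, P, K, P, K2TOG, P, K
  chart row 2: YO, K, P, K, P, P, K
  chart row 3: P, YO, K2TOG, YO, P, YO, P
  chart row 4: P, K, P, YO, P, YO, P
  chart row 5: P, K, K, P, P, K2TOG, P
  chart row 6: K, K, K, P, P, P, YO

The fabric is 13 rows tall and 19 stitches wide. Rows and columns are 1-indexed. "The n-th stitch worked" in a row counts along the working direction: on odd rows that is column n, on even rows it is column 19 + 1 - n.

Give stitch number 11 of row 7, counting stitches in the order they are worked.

Row 7: (7-1) mod 6 = 0, so use chart row 1. Odd row -> RS.
Chart row 1 tiled across columns 1-19: K P K P K2TOG P K K P K P K2TOG P K K P K P K2TOG
RS row: no reversal, no swap; stitch n worked = column n.
The 11th stitch worked is P.

Stitch:
P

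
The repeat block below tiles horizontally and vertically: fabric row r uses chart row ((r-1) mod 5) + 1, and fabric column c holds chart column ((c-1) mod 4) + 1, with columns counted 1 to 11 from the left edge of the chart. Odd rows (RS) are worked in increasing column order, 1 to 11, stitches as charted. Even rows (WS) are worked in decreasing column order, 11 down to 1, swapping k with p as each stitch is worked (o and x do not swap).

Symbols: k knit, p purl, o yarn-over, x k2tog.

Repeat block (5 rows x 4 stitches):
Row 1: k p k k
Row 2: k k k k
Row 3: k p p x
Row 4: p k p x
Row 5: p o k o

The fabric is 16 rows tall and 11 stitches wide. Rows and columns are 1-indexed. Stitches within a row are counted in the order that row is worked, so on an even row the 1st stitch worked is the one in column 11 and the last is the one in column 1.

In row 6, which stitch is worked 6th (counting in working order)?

== STITCH ==
k

Derivation:
Row 6: (6-1) mod 5 = 0, so use chart row 1. Even row -> WS.
Chart row 1 tiled across columns 1-11: k p k k k p k k k p k
Wrong side: read the tiled row from column 11 down to 1 and exchange k with p (leave o, x).
Row 6 as worked: p k p p p k p p p k p
The 6th stitch worked is k.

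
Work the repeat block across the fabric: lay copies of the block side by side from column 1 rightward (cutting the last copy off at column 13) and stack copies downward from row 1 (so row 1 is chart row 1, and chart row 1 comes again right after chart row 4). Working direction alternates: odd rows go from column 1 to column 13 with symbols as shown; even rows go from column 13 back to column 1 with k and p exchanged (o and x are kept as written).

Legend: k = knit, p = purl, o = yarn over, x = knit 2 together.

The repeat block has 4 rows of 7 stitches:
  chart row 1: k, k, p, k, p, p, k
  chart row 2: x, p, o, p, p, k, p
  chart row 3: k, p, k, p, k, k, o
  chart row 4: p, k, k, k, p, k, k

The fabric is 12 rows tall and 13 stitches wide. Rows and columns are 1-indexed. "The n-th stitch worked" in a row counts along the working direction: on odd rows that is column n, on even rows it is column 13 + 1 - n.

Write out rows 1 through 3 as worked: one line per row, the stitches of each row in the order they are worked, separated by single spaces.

Row 1: chart row 1, RS - tile across columns 1-13 and work as-is.
Row 2: chart row 2, WS - tiled (columns 1-13): x p o p p k p x p o p p k; work from column 13 back to 1 with k<->p swapped.
Row 3: chart row 3, RS - tile across columns 1-13 and work as-is.

Rows as worked:
k k p k p p k k k p k p p
p k k o k x k p k k o k x
k p k p k k o k p k p k k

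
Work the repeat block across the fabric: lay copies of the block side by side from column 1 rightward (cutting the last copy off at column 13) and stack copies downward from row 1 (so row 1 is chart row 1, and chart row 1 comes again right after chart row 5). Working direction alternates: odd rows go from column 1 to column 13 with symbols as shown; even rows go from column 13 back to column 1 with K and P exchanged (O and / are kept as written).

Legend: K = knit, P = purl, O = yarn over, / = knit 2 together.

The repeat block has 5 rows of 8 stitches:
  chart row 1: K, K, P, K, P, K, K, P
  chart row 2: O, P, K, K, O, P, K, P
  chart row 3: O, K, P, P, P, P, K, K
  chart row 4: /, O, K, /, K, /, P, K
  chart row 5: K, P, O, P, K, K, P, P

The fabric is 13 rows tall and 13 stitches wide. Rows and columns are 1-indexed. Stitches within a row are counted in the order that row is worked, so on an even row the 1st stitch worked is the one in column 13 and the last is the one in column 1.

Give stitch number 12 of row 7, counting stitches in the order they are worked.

Stitch:
K

Derivation:
Row 7 uses chart row ((7-1) mod 5)+1 = 2. Row 7 is odd, so RS.
Chart row 2 tiled across columns 1-13: O P K K O P K P O P K K O
Right side: take the tiled row as-is (worked left to right from column 1).
Counting 12 along the worked row gives K.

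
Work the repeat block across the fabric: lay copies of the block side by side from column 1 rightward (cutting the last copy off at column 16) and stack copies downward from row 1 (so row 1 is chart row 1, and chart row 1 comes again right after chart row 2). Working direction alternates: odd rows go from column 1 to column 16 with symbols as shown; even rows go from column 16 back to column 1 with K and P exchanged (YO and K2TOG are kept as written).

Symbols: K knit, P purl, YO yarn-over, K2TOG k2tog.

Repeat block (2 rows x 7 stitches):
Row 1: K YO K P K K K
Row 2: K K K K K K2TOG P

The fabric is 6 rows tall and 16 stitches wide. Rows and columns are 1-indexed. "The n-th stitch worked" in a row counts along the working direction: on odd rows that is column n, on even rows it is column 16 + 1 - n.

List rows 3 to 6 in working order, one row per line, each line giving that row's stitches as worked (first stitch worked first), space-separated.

Row 3: chart row 1, RS - tile across columns 1-16 and work as-is.
Row 4: chart row 2, WS - tiled (columns 1-16): K K K K K K2TOG P K K K K K K2TOG P K K; work from column 16 back to 1 with K<->P swapped.
Row 5: chart row 1, RS - tile across columns 1-16 and work as-is.
Row 6: chart row 2, WS - tiled (columns 1-16): K K K K K K2TOG P K K K K K K2TOG P K K; work from column 16 back to 1 with K<->P swapped.

Result:
K YO K P K K K K YO K P K K K K YO
P P K K2TOG P P P P P K K2TOG P P P P P
K YO K P K K K K YO K P K K K K YO
P P K K2TOG P P P P P K K2TOG P P P P P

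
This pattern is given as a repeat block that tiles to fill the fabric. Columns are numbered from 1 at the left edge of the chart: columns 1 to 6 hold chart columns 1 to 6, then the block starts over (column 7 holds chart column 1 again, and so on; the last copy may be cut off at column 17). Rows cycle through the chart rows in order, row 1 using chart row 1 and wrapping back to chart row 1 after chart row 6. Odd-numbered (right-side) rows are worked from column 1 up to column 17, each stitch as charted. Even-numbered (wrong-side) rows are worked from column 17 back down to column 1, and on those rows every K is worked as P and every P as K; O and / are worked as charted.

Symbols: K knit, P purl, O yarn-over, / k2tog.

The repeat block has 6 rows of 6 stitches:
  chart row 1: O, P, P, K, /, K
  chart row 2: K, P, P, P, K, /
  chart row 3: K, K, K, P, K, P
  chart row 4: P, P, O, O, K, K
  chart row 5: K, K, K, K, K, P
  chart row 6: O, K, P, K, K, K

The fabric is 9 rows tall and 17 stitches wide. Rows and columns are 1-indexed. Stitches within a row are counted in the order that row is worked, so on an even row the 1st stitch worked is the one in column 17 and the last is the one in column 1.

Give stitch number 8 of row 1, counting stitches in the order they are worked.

Row 1: (1-1) mod 6 = 0, so use chart row 1. Odd row -> RS.
Chart row 1 tiled across columns 1-17: O P P K / K O P P K / K O P P K /
RS: work column 1 to column 17, symbols as charted — the tiled row is the row as worked.
Counting 8 along the worked row gives P.

Stitch:
P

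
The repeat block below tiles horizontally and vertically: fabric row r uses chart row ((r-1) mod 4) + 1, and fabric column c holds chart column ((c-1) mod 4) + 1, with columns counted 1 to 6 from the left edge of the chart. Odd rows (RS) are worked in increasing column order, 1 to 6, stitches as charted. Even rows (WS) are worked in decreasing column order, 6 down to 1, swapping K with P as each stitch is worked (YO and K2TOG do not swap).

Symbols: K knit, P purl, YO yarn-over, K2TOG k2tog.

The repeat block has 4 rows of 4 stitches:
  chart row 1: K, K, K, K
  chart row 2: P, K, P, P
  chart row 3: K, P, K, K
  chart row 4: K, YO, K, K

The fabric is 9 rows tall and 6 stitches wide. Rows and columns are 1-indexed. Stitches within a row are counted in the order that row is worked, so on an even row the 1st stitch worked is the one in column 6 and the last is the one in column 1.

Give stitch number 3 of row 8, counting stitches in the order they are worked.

== STITCH ==
P

Derivation:
Row 8: (8-1) mod 4 = 3, so use chart row 4. Even row -> WS.
Chart row 4 tiled across columns 1-6: K YO K K K YO
WS: work from column 6 back to column 1 (reverse the tiled row), swapping K<->P (YO and K2TOG unchanged).
Row 8 as worked: YO P P P YO P
Stitch 3 in working order -> P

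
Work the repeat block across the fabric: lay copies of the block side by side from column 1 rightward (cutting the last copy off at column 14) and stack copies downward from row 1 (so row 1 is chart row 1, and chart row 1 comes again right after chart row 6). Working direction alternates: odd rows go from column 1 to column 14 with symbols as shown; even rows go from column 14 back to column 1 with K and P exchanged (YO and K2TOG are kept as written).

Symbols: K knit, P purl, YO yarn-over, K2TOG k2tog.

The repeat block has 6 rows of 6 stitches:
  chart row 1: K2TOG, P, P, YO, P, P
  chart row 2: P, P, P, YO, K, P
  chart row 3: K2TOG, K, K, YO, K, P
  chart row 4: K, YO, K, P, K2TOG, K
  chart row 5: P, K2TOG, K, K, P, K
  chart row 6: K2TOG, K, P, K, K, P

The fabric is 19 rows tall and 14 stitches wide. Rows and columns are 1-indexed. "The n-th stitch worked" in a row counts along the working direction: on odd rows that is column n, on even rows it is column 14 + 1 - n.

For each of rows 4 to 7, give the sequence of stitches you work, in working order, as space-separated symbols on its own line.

Row 4: chart row 4, WS - tiled (columns 1-14): K YO K P K2TOG K K YO K P K2TOG K K YO; work from column 14 back to 1 with K<->P swapped.
Row 5: chart row 5, RS - tile across columns 1-14 and work as-is.
Row 6: chart row 6, WS - tiled (columns 1-14): K2TOG K P K K P K2TOG K P K K P K2TOG K; work from column 14 back to 1 with K<->P swapped.
Row 7: chart row 1, RS - tile across columns 1-14 and work as-is.

Rows as worked:
YO P P K2TOG K P YO P P K2TOG K P YO P
P K2TOG K K P K P K2TOG K K P K P K2TOG
P K2TOG K P P K P K2TOG K P P K P K2TOG
K2TOG P P YO P P K2TOG P P YO P P K2TOG P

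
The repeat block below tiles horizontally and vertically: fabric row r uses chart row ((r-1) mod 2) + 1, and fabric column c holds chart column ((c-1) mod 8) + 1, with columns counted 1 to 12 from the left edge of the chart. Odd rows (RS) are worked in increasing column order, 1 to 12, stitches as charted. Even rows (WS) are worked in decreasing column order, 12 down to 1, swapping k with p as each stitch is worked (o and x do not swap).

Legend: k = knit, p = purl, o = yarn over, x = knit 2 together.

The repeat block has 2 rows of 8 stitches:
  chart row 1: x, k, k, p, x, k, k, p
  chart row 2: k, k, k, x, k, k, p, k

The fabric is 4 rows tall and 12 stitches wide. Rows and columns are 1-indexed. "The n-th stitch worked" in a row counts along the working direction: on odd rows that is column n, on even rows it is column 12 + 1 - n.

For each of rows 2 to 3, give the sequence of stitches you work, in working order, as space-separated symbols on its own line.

== ROWS AS WORKED ==
x p p p p k p p x p p p
x k k p x k k p x k k p

Derivation:
Row 2: chart row 2, WS - tiled (columns 1-12): k k k x k k p k k k k x; work from column 12 back to 1 with k<->p swapped.
Row 3: chart row 1, RS - tile across columns 1-12 and work as-is.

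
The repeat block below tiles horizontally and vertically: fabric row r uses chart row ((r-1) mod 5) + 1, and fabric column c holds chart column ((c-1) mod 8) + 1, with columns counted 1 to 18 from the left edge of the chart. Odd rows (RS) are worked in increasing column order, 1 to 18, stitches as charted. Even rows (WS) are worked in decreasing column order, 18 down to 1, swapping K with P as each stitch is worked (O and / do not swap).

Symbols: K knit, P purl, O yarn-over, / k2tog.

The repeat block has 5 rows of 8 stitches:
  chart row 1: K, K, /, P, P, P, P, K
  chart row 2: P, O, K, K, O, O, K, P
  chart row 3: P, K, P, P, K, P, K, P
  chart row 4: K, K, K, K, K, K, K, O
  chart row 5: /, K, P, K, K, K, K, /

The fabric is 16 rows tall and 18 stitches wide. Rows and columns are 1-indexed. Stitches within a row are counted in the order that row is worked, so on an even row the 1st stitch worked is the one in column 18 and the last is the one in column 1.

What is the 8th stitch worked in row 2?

For row 2: chart row = ((2-1) mod 5) + 1 = 2; this is a WS (even) row.
Chart row 2 tiled across columns 1-18: P O K K O O K P P O K K O O K P P O
WS: work from column 18 back to column 1 (reverse the tiled row), swapping K<->P (O and / unchanged).
Row 2 as worked: O K K P O O P P O K K P O O P P O K
Stitch 8 in working order -> P

Result:
P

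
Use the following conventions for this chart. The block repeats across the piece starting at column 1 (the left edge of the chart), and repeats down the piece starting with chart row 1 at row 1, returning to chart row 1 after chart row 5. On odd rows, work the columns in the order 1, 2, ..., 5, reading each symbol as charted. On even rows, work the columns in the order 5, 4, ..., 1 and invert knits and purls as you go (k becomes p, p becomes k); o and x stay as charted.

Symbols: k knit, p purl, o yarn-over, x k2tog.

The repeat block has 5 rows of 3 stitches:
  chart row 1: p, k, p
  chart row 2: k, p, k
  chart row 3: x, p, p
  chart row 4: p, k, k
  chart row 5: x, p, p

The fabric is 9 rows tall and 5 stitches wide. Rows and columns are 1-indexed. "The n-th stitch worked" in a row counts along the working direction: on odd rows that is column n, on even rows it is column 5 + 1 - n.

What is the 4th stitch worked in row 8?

== STITCH ==
k

Derivation:
For row 8: chart row = ((8-1) mod 5) + 1 = 3; this is a WS (even) row.
Chart row 3 tiled across columns 1-5: x p p x p
WS row: flip the tiled sequence (start at column 5) and apply k<->p; o and x stay.
Row 8 as worked: k x k k x
The 4th stitch worked is k.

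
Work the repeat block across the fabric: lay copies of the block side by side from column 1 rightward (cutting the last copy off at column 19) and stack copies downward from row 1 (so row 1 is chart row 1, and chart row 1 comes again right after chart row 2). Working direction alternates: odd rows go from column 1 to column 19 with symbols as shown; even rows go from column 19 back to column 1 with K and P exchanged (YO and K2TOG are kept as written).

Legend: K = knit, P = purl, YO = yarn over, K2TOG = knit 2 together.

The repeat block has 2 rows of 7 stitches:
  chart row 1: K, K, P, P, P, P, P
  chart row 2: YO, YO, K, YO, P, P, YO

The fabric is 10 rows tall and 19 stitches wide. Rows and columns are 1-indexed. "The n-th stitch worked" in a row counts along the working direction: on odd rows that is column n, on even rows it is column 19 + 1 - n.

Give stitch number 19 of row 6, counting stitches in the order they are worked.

Stitch:
YO

Derivation:
For row 6: chart row = ((6-1) mod 2) + 1 = 2; this is a WS (even) row.
Chart row 2 tiled across columns 1-19: YO YO K YO P P YO YO YO K YO P P YO YO YO K YO P
Wrong side: read the tiled row from column 19 down to 1 and exchange K with P (leave YO, K2TOG).
Row 6 as worked: K YO P YO YO YO K K YO P YO YO YO K K YO P YO YO
The 19th stitch worked is YO.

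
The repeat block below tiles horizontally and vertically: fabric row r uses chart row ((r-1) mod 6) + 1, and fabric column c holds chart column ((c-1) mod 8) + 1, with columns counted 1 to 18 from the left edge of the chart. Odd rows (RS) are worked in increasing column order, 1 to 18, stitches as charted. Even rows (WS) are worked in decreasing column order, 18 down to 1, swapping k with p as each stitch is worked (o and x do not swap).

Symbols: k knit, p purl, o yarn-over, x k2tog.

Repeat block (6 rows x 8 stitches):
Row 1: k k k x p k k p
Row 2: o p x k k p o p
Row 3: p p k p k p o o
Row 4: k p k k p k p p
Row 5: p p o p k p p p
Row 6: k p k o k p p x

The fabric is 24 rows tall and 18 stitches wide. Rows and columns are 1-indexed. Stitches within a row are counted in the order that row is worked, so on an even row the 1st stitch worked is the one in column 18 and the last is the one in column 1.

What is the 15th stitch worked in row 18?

== STITCH ==
o

Derivation:
For row 18: chart row = ((18-1) mod 6) + 1 = 6; this is a WS (even) row.
Chart row 6 tiled across columns 1-18: k p k o k p p x k p k o k p p x k p
Wrong side: read the tiled row from column 18 down to 1 and exchange k with p (leave o, x).
Row 18 as worked: k p x k k p o p k p x k k p o p k p
The 15th stitch worked is o.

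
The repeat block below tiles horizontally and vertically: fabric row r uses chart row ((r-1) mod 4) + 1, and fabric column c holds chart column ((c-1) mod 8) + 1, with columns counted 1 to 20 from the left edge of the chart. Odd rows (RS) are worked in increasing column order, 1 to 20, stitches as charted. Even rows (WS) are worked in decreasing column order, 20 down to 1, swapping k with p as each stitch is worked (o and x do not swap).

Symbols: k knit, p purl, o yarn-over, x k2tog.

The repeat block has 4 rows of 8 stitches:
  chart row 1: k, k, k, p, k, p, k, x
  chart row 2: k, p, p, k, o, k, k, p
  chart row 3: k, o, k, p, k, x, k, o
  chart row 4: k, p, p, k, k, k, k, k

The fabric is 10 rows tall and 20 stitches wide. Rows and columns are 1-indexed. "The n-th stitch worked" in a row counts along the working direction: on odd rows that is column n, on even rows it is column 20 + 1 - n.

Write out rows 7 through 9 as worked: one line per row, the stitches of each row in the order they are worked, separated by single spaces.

Result:
k o k p k x k o k o k p k x k o k o k p
p k k p p p p p p k k p p p p p p k k p
k k k p k p k x k k k p k p k x k k k p

Derivation:
Row 7: chart row 3, RS - tile across columns 1-20 and work as-is.
Row 8: chart row 4, WS - tiled (columns 1-20): k p p k k k k k k p p k k k k k k p p k; work from column 20 back to 1 with k<->p swapped.
Row 9: chart row 1, RS - tile across columns 1-20 and work as-is.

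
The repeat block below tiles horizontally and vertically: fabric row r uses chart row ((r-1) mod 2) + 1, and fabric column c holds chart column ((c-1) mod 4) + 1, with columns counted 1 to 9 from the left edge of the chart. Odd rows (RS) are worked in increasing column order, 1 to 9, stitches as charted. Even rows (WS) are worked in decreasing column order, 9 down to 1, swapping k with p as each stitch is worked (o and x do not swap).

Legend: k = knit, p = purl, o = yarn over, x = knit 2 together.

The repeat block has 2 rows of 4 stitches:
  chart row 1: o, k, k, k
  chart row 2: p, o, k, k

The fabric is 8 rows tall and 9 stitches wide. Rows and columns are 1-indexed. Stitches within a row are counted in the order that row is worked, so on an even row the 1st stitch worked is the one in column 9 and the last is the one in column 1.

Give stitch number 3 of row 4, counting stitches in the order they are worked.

Row 4 uses chart row ((4-1) mod 2)+1 = 2. Row 4 is even, so WS.
Chart row 2 tiled across columns 1-9: p o k k p o k k p
WS row: flip the tiled sequence (start at column 9) and apply k<->p; o and x stay.
Row 4 as worked: k p p o k p p o k
Counting 3 along the worked row gives p.

Result:
p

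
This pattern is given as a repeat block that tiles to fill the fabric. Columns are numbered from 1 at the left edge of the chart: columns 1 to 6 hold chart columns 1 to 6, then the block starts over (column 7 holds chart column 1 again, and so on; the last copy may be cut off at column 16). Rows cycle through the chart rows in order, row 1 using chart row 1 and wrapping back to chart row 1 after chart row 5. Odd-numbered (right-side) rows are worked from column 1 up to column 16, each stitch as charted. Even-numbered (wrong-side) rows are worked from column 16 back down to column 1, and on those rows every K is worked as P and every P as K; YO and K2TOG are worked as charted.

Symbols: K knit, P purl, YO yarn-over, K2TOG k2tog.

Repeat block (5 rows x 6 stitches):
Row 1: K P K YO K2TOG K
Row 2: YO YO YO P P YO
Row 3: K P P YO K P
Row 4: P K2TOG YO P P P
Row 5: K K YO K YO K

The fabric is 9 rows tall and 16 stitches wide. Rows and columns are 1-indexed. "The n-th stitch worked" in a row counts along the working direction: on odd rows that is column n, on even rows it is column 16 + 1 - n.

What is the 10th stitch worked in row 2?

Row 2 uses chart row ((2-1) mod 5)+1 = 2. Row 2 is even, so WS.
Chart row 2 tiled across columns 1-16: YO YO YO P P YO YO YO YO P P YO YO YO YO P
Wrong side: read the tiled row from column 16 down to 1 and exchange K with P (leave YO, K2TOG).
Row 2 as worked: K YO YO YO YO K K YO YO YO YO K K YO YO YO
Stitch 10 in working order -> YO

== STITCH ==
YO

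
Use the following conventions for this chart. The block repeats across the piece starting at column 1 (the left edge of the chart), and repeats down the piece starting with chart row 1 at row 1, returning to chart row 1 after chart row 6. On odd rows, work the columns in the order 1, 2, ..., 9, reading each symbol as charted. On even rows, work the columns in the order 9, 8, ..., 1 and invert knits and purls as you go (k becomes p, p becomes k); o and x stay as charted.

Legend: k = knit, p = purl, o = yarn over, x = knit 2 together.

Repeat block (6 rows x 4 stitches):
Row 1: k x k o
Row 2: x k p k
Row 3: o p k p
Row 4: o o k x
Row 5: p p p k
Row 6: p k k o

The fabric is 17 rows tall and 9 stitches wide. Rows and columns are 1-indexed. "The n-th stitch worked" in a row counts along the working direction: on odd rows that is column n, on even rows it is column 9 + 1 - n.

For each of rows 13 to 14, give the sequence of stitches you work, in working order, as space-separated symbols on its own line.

Row 13: chart row 1, RS - tile across columns 1-9 and work as-is.
Row 14: chart row 2, WS - tiled (columns 1-9): x k p k x k p k x; work from column 9 back to 1 with k<->p swapped.

Result:
k x k o k x k o k
x p k p x p k p x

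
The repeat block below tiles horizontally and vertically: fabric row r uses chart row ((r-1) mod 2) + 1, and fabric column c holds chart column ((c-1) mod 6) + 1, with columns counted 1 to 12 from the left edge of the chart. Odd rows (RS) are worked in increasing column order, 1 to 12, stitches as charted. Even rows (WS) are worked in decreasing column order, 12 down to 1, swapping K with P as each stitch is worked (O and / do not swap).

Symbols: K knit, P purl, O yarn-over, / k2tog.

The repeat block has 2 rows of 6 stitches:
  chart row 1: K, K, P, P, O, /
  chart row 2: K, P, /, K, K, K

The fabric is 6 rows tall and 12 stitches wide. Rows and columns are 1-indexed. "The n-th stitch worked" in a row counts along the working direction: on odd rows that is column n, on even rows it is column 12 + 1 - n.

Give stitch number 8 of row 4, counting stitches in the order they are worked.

Row 4: (4-1) mod 2 = 1, so use chart row 2. Even row -> WS.
Chart row 2 tiled across columns 1-12: K P / K K K K P / K K K
Wrong side: read the tiled row from column 12 down to 1 and exchange K with P (leave O, /).
Row 4 as worked: P P P / K P P P P / K P
The 8th stitch worked is P.

Stitch:
P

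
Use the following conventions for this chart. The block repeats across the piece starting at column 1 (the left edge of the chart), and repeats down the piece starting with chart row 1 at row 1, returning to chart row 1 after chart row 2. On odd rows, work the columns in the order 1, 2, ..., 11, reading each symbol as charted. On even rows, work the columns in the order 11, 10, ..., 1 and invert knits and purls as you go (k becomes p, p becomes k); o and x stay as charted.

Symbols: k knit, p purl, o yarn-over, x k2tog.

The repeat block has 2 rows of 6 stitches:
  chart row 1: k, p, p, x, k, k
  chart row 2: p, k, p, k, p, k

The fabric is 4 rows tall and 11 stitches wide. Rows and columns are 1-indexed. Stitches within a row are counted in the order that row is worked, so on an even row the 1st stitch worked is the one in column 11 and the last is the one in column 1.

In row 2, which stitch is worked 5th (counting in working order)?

Row 2 uses chart row ((2-1) mod 2)+1 = 2. Row 2 is even, so WS.
Chart row 2 tiled across columns 1-11: p k p k p k p k p k p
WS: work from column 11 back to column 1 (reverse the tiled row), swapping k<->p (o and x unchanged).
Row 2 as worked: k p k p k p k p k p k
Stitch 5 in working order -> k

== STITCH ==
k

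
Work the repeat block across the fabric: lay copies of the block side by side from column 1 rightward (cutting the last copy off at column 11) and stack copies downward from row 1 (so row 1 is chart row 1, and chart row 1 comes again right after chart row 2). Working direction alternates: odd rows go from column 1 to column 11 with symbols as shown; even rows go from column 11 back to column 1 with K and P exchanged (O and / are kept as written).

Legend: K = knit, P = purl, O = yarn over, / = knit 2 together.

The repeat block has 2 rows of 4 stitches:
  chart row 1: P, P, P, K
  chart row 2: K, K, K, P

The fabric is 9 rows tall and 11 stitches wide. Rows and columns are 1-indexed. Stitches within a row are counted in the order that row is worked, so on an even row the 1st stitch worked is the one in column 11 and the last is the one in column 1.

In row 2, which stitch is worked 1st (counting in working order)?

For row 2: chart row = ((2-1) mod 2) + 1 = 2; this is a WS (even) row.
Chart row 2 tiled across columns 1-11: K K K P K K K P K K K
Wrong side: read the tiled row from column 11 down to 1 and exchange K with P (leave O, /).
Row 2 as worked: P P P K P P P K P P P
Stitch 1 in working order -> P

Stitch:
P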